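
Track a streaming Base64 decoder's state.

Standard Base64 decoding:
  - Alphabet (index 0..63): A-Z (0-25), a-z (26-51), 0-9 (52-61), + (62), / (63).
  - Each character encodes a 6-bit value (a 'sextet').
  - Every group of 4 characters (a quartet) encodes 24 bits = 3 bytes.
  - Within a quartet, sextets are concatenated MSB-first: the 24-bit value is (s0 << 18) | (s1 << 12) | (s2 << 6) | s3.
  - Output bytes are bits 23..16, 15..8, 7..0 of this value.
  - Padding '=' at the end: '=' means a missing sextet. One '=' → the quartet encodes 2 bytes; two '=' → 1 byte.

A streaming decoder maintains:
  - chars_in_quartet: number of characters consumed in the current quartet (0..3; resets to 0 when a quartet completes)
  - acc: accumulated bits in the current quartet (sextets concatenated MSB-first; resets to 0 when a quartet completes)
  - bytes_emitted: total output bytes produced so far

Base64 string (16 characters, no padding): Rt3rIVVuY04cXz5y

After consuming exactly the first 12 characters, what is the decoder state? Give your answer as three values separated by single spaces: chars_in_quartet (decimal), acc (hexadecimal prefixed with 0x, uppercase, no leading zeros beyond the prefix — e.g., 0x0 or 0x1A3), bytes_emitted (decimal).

Answer: 0 0x0 9

Derivation:
After char 0 ('R'=17): chars_in_quartet=1 acc=0x11 bytes_emitted=0
After char 1 ('t'=45): chars_in_quartet=2 acc=0x46D bytes_emitted=0
After char 2 ('3'=55): chars_in_quartet=3 acc=0x11B77 bytes_emitted=0
After char 3 ('r'=43): chars_in_quartet=4 acc=0x46DDEB -> emit 46 DD EB, reset; bytes_emitted=3
After char 4 ('I'=8): chars_in_quartet=1 acc=0x8 bytes_emitted=3
After char 5 ('V'=21): chars_in_quartet=2 acc=0x215 bytes_emitted=3
After char 6 ('V'=21): chars_in_quartet=3 acc=0x8555 bytes_emitted=3
After char 7 ('u'=46): chars_in_quartet=4 acc=0x21556E -> emit 21 55 6E, reset; bytes_emitted=6
After char 8 ('Y'=24): chars_in_quartet=1 acc=0x18 bytes_emitted=6
After char 9 ('0'=52): chars_in_quartet=2 acc=0x634 bytes_emitted=6
After char 10 ('4'=56): chars_in_quartet=3 acc=0x18D38 bytes_emitted=6
After char 11 ('c'=28): chars_in_quartet=4 acc=0x634E1C -> emit 63 4E 1C, reset; bytes_emitted=9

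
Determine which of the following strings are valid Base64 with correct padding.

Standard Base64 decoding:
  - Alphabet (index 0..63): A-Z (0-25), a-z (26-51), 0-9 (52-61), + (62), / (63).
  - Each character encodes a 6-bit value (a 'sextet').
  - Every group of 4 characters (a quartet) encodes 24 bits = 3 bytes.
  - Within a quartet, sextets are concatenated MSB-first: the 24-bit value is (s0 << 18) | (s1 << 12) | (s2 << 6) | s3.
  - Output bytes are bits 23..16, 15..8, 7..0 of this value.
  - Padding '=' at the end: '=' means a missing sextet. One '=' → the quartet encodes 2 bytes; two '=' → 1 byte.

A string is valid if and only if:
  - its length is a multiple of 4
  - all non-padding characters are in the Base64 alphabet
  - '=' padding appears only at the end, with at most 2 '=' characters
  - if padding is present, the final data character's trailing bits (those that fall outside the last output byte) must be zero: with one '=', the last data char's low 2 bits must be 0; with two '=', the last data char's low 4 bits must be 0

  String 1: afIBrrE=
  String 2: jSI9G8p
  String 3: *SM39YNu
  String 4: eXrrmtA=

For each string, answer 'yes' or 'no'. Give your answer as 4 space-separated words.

Answer: yes no no yes

Derivation:
String 1: 'afIBrrE=' → valid
String 2: 'jSI9G8p' → invalid (len=7 not mult of 4)
String 3: '*SM39YNu' → invalid (bad char(s): ['*'])
String 4: 'eXrrmtA=' → valid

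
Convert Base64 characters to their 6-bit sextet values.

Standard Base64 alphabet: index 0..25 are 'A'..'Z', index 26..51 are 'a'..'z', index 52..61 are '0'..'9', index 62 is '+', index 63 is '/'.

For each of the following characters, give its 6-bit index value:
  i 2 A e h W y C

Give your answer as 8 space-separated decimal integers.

'i': a..z range, 26 + ord('i') − ord('a') = 34
'2': 0..9 range, 52 + ord('2') − ord('0') = 54
'A': A..Z range, ord('A') − ord('A') = 0
'e': a..z range, 26 + ord('e') − ord('a') = 30
'h': a..z range, 26 + ord('h') − ord('a') = 33
'W': A..Z range, ord('W') − ord('A') = 22
'y': a..z range, 26 + ord('y') − ord('a') = 50
'C': A..Z range, ord('C') − ord('A') = 2

Answer: 34 54 0 30 33 22 50 2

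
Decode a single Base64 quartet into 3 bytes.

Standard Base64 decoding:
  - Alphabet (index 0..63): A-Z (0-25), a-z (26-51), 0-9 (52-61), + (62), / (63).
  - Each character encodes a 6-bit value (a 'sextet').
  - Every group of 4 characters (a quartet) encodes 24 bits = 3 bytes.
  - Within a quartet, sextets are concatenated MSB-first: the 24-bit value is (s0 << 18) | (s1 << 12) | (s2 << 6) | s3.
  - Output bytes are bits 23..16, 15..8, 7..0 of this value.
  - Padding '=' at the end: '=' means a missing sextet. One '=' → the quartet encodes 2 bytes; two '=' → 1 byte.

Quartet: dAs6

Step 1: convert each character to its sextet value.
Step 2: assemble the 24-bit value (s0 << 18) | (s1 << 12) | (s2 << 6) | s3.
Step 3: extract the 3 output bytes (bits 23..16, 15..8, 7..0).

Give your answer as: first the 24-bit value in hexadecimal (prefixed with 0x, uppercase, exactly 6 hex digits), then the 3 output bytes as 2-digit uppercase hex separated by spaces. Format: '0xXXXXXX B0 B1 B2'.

Answer: 0x740B3A 74 0B 3A

Derivation:
Sextets: d=29, A=0, s=44, 6=58
24-bit: (29<<18) | (0<<12) | (44<<6) | 58
      = 0x740000 | 0x000000 | 0x000B00 | 0x00003A
      = 0x740B3A
Bytes: (v>>16)&0xFF=74, (v>>8)&0xFF=0B, v&0xFF=3A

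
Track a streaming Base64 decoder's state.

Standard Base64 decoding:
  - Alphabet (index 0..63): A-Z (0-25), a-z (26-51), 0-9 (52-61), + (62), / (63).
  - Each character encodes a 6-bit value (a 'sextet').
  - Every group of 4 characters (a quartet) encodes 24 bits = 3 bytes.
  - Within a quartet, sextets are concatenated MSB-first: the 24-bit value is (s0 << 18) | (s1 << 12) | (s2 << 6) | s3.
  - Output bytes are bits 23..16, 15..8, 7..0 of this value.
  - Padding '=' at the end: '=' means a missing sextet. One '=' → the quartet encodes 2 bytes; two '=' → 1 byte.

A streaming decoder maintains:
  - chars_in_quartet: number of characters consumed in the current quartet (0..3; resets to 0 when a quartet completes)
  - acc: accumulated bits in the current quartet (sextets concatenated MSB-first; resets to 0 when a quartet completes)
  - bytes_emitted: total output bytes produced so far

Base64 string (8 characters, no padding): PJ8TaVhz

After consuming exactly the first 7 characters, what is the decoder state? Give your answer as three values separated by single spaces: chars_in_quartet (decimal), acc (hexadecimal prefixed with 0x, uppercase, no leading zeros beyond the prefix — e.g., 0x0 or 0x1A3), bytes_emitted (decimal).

After char 0 ('P'=15): chars_in_quartet=1 acc=0xF bytes_emitted=0
After char 1 ('J'=9): chars_in_quartet=2 acc=0x3C9 bytes_emitted=0
After char 2 ('8'=60): chars_in_quartet=3 acc=0xF27C bytes_emitted=0
After char 3 ('T'=19): chars_in_quartet=4 acc=0x3C9F13 -> emit 3C 9F 13, reset; bytes_emitted=3
After char 4 ('a'=26): chars_in_quartet=1 acc=0x1A bytes_emitted=3
After char 5 ('V'=21): chars_in_quartet=2 acc=0x695 bytes_emitted=3
After char 6 ('h'=33): chars_in_quartet=3 acc=0x1A561 bytes_emitted=3

Answer: 3 0x1A561 3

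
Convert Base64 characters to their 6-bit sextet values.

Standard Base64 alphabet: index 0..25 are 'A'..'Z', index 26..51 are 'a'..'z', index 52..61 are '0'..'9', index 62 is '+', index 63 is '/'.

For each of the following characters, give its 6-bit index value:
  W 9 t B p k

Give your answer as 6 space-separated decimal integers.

'W': A..Z range, ord('W') − ord('A') = 22
'9': 0..9 range, 52 + ord('9') − ord('0') = 61
't': a..z range, 26 + ord('t') − ord('a') = 45
'B': A..Z range, ord('B') − ord('A') = 1
'p': a..z range, 26 + ord('p') − ord('a') = 41
'k': a..z range, 26 + ord('k') − ord('a') = 36

Answer: 22 61 45 1 41 36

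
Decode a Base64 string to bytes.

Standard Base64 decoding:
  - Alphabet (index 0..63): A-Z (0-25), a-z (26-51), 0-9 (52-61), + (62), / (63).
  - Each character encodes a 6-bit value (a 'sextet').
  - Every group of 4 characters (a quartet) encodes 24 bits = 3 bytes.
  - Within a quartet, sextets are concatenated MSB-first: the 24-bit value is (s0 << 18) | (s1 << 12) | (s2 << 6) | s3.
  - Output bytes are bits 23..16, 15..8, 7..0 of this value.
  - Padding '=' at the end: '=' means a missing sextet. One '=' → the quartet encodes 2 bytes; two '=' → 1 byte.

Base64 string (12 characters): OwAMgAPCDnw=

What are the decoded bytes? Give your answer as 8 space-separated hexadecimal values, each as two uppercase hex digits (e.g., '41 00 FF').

After char 0 ('O'=14): chars_in_quartet=1 acc=0xE bytes_emitted=0
After char 1 ('w'=48): chars_in_quartet=2 acc=0x3B0 bytes_emitted=0
After char 2 ('A'=0): chars_in_quartet=3 acc=0xEC00 bytes_emitted=0
After char 3 ('M'=12): chars_in_quartet=4 acc=0x3B000C -> emit 3B 00 0C, reset; bytes_emitted=3
After char 4 ('g'=32): chars_in_quartet=1 acc=0x20 bytes_emitted=3
After char 5 ('A'=0): chars_in_quartet=2 acc=0x800 bytes_emitted=3
After char 6 ('P'=15): chars_in_quartet=3 acc=0x2000F bytes_emitted=3
After char 7 ('C'=2): chars_in_quartet=4 acc=0x8003C2 -> emit 80 03 C2, reset; bytes_emitted=6
After char 8 ('D'=3): chars_in_quartet=1 acc=0x3 bytes_emitted=6
After char 9 ('n'=39): chars_in_quartet=2 acc=0xE7 bytes_emitted=6
After char 10 ('w'=48): chars_in_quartet=3 acc=0x39F0 bytes_emitted=6
Padding '=': partial quartet acc=0x39F0 -> emit 0E 7C; bytes_emitted=8

Answer: 3B 00 0C 80 03 C2 0E 7C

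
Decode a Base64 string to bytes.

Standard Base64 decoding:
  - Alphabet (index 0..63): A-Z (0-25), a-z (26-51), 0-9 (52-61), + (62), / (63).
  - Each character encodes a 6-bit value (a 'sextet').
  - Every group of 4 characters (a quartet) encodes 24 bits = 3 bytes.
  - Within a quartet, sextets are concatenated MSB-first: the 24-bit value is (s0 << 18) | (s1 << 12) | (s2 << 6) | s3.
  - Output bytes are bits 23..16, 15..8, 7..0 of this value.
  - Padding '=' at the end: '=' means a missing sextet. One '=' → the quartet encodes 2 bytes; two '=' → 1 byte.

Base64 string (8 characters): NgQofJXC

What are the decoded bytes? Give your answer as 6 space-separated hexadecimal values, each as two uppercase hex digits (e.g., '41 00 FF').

Answer: 36 04 28 7C 95 C2

Derivation:
After char 0 ('N'=13): chars_in_quartet=1 acc=0xD bytes_emitted=0
After char 1 ('g'=32): chars_in_quartet=2 acc=0x360 bytes_emitted=0
After char 2 ('Q'=16): chars_in_quartet=3 acc=0xD810 bytes_emitted=0
After char 3 ('o'=40): chars_in_quartet=4 acc=0x360428 -> emit 36 04 28, reset; bytes_emitted=3
After char 4 ('f'=31): chars_in_quartet=1 acc=0x1F bytes_emitted=3
After char 5 ('J'=9): chars_in_quartet=2 acc=0x7C9 bytes_emitted=3
After char 6 ('X'=23): chars_in_quartet=3 acc=0x1F257 bytes_emitted=3
After char 7 ('C'=2): chars_in_quartet=4 acc=0x7C95C2 -> emit 7C 95 C2, reset; bytes_emitted=6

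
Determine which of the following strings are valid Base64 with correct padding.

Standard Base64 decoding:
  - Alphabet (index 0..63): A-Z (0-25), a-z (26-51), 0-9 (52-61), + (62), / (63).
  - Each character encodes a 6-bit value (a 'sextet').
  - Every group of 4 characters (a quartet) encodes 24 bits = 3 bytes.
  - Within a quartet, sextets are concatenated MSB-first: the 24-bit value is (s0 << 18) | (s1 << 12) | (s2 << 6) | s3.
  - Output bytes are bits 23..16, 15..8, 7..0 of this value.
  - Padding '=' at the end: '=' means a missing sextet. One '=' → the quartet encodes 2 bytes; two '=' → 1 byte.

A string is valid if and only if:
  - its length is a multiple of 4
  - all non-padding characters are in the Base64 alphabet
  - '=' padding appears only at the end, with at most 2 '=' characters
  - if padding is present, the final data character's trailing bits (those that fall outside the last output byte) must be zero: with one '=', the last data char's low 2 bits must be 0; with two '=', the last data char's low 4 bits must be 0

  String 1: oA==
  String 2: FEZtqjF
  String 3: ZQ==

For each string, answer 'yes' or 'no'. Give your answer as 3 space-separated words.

Answer: yes no yes

Derivation:
String 1: 'oA==' → valid
String 2: 'FEZtqjF' → invalid (len=7 not mult of 4)
String 3: 'ZQ==' → valid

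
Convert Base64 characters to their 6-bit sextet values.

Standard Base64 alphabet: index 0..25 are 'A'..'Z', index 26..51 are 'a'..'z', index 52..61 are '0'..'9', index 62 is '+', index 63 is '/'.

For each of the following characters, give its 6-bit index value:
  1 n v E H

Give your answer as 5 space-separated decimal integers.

Answer: 53 39 47 4 7

Derivation:
'1': 0..9 range, 52 + ord('1') − ord('0') = 53
'n': a..z range, 26 + ord('n') − ord('a') = 39
'v': a..z range, 26 + ord('v') − ord('a') = 47
'E': A..Z range, ord('E') − ord('A') = 4
'H': A..Z range, ord('H') − ord('A') = 7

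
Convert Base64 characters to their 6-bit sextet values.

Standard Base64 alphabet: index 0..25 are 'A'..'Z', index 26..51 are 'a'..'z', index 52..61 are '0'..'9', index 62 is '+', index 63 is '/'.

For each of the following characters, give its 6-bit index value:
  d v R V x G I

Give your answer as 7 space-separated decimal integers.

'd': a..z range, 26 + ord('d') − ord('a') = 29
'v': a..z range, 26 + ord('v') − ord('a') = 47
'R': A..Z range, ord('R') − ord('A') = 17
'V': A..Z range, ord('V') − ord('A') = 21
'x': a..z range, 26 + ord('x') − ord('a') = 49
'G': A..Z range, ord('G') − ord('A') = 6
'I': A..Z range, ord('I') − ord('A') = 8

Answer: 29 47 17 21 49 6 8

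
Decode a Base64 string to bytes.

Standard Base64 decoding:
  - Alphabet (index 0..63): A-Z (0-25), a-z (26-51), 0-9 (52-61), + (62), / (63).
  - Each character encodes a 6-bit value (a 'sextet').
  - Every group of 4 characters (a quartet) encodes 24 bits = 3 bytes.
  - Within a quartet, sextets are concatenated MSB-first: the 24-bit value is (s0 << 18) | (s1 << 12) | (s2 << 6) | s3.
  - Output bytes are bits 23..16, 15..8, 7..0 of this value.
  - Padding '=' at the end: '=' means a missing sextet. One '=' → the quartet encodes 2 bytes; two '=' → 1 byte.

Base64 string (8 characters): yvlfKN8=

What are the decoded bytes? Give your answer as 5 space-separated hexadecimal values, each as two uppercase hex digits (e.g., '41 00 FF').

After char 0 ('y'=50): chars_in_quartet=1 acc=0x32 bytes_emitted=0
After char 1 ('v'=47): chars_in_quartet=2 acc=0xCAF bytes_emitted=0
After char 2 ('l'=37): chars_in_quartet=3 acc=0x32BE5 bytes_emitted=0
After char 3 ('f'=31): chars_in_quartet=4 acc=0xCAF95F -> emit CA F9 5F, reset; bytes_emitted=3
After char 4 ('K'=10): chars_in_quartet=1 acc=0xA bytes_emitted=3
After char 5 ('N'=13): chars_in_quartet=2 acc=0x28D bytes_emitted=3
After char 6 ('8'=60): chars_in_quartet=3 acc=0xA37C bytes_emitted=3
Padding '=': partial quartet acc=0xA37C -> emit 28 DF; bytes_emitted=5

Answer: CA F9 5F 28 DF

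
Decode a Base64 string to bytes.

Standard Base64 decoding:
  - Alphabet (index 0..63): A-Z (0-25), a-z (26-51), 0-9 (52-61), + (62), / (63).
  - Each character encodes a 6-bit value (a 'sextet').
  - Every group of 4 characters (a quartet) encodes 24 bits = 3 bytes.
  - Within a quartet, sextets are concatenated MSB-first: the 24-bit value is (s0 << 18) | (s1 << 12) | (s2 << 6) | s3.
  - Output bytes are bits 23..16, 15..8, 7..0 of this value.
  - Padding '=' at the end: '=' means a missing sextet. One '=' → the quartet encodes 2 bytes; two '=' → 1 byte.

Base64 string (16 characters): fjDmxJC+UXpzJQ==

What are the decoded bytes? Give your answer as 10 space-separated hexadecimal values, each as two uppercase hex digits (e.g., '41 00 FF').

After char 0 ('f'=31): chars_in_quartet=1 acc=0x1F bytes_emitted=0
After char 1 ('j'=35): chars_in_quartet=2 acc=0x7E3 bytes_emitted=0
After char 2 ('D'=3): chars_in_quartet=3 acc=0x1F8C3 bytes_emitted=0
After char 3 ('m'=38): chars_in_quartet=4 acc=0x7E30E6 -> emit 7E 30 E6, reset; bytes_emitted=3
After char 4 ('x'=49): chars_in_quartet=1 acc=0x31 bytes_emitted=3
After char 5 ('J'=9): chars_in_quartet=2 acc=0xC49 bytes_emitted=3
After char 6 ('C'=2): chars_in_quartet=3 acc=0x31242 bytes_emitted=3
After char 7 ('+'=62): chars_in_quartet=4 acc=0xC490BE -> emit C4 90 BE, reset; bytes_emitted=6
After char 8 ('U'=20): chars_in_quartet=1 acc=0x14 bytes_emitted=6
After char 9 ('X'=23): chars_in_quartet=2 acc=0x517 bytes_emitted=6
After char 10 ('p'=41): chars_in_quartet=3 acc=0x145E9 bytes_emitted=6
After char 11 ('z'=51): chars_in_quartet=4 acc=0x517A73 -> emit 51 7A 73, reset; bytes_emitted=9
After char 12 ('J'=9): chars_in_quartet=1 acc=0x9 bytes_emitted=9
After char 13 ('Q'=16): chars_in_quartet=2 acc=0x250 bytes_emitted=9
Padding '==': partial quartet acc=0x250 -> emit 25; bytes_emitted=10

Answer: 7E 30 E6 C4 90 BE 51 7A 73 25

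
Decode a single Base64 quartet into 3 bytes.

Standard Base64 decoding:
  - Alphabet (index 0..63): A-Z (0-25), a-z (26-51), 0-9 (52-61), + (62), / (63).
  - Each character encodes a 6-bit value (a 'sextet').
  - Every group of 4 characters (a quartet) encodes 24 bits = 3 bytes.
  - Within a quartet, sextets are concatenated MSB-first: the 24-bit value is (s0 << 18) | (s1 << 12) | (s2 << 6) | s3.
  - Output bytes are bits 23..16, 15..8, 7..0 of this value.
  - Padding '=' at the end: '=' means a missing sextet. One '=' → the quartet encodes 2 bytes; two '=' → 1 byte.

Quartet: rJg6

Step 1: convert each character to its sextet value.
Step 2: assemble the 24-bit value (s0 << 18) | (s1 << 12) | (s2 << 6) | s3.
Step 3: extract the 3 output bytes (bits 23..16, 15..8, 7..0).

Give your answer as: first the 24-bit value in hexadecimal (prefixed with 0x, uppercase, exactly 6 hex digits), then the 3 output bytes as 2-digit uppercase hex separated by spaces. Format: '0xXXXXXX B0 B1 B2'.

Sextets: r=43, J=9, g=32, 6=58
24-bit: (43<<18) | (9<<12) | (32<<6) | 58
      = 0xAC0000 | 0x009000 | 0x000800 | 0x00003A
      = 0xAC983A
Bytes: (v>>16)&0xFF=AC, (v>>8)&0xFF=98, v&0xFF=3A

Answer: 0xAC983A AC 98 3A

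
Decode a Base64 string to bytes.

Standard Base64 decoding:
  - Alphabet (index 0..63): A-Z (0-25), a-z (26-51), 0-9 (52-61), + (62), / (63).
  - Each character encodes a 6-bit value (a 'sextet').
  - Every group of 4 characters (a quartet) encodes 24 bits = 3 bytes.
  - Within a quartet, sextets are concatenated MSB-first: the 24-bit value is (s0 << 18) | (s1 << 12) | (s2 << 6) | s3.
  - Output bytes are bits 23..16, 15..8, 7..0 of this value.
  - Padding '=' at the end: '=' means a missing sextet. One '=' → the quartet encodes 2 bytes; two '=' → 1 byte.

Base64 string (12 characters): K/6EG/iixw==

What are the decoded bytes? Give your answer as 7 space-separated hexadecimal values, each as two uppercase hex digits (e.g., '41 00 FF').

Answer: 2B FE 84 1B F8 A2 C7

Derivation:
After char 0 ('K'=10): chars_in_quartet=1 acc=0xA bytes_emitted=0
After char 1 ('/'=63): chars_in_quartet=2 acc=0x2BF bytes_emitted=0
After char 2 ('6'=58): chars_in_quartet=3 acc=0xAFFA bytes_emitted=0
After char 3 ('E'=4): chars_in_quartet=4 acc=0x2BFE84 -> emit 2B FE 84, reset; bytes_emitted=3
After char 4 ('G'=6): chars_in_quartet=1 acc=0x6 bytes_emitted=3
After char 5 ('/'=63): chars_in_quartet=2 acc=0x1BF bytes_emitted=3
After char 6 ('i'=34): chars_in_quartet=3 acc=0x6FE2 bytes_emitted=3
After char 7 ('i'=34): chars_in_quartet=4 acc=0x1BF8A2 -> emit 1B F8 A2, reset; bytes_emitted=6
After char 8 ('x'=49): chars_in_quartet=1 acc=0x31 bytes_emitted=6
After char 9 ('w'=48): chars_in_quartet=2 acc=0xC70 bytes_emitted=6
Padding '==': partial quartet acc=0xC70 -> emit C7; bytes_emitted=7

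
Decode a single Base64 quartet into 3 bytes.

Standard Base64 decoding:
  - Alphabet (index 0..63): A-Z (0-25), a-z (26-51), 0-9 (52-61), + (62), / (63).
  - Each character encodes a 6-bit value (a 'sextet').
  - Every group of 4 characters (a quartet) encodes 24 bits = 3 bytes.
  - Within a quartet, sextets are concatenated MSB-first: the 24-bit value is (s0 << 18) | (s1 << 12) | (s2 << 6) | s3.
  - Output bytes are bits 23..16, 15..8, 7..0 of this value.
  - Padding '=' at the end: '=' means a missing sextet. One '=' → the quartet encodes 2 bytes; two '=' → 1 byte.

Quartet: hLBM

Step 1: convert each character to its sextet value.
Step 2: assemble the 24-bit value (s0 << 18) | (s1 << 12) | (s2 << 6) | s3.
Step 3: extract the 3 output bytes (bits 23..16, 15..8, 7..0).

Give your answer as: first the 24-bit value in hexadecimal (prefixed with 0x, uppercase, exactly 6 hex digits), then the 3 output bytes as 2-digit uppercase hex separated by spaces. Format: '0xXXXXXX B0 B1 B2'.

Sextets: h=33, L=11, B=1, M=12
24-bit: (33<<18) | (11<<12) | (1<<6) | 12
      = 0x840000 | 0x00B000 | 0x000040 | 0x00000C
      = 0x84B04C
Bytes: (v>>16)&0xFF=84, (v>>8)&0xFF=B0, v&0xFF=4C

Answer: 0x84B04C 84 B0 4C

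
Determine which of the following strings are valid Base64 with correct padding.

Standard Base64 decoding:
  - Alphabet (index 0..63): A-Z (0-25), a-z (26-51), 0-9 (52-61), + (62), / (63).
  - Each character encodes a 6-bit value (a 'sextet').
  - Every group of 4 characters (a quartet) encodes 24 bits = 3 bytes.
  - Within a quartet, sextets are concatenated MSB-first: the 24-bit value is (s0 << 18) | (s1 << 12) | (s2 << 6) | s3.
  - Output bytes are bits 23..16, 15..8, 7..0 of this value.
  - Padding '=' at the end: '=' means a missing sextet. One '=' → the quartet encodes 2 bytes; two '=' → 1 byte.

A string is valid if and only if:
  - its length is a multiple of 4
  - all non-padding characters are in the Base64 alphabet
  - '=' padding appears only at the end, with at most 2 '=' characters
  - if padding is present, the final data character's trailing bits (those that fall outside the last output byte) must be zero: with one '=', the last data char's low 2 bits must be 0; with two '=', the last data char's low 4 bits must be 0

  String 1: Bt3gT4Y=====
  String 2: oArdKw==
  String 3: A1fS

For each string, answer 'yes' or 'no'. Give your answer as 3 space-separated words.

Answer: no yes yes

Derivation:
String 1: 'Bt3gT4Y=====' → invalid (5 pad chars (max 2))
String 2: 'oArdKw==' → valid
String 3: 'A1fS' → valid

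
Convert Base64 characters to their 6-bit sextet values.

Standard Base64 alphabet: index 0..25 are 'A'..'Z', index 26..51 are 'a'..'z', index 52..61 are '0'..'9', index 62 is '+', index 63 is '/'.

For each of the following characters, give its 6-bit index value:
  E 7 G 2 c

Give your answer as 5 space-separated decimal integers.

Answer: 4 59 6 54 28

Derivation:
'E': A..Z range, ord('E') − ord('A') = 4
'7': 0..9 range, 52 + ord('7') − ord('0') = 59
'G': A..Z range, ord('G') − ord('A') = 6
'2': 0..9 range, 52 + ord('2') − ord('0') = 54
'c': a..z range, 26 + ord('c') − ord('a') = 28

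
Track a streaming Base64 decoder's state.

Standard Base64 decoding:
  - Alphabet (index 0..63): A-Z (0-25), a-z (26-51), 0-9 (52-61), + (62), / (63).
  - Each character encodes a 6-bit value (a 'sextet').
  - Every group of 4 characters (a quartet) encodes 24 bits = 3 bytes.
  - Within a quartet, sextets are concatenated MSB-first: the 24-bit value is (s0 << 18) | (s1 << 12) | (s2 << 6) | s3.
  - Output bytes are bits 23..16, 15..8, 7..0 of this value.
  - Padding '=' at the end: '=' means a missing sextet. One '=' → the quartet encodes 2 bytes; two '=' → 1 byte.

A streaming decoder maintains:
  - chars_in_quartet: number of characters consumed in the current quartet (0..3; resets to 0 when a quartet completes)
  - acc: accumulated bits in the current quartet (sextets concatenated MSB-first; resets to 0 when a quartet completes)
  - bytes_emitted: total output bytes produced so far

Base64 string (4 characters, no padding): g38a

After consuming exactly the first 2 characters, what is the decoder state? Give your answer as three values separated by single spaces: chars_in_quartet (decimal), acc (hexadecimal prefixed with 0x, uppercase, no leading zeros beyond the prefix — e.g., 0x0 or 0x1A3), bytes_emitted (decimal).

Answer: 2 0x837 0

Derivation:
After char 0 ('g'=32): chars_in_quartet=1 acc=0x20 bytes_emitted=0
After char 1 ('3'=55): chars_in_quartet=2 acc=0x837 bytes_emitted=0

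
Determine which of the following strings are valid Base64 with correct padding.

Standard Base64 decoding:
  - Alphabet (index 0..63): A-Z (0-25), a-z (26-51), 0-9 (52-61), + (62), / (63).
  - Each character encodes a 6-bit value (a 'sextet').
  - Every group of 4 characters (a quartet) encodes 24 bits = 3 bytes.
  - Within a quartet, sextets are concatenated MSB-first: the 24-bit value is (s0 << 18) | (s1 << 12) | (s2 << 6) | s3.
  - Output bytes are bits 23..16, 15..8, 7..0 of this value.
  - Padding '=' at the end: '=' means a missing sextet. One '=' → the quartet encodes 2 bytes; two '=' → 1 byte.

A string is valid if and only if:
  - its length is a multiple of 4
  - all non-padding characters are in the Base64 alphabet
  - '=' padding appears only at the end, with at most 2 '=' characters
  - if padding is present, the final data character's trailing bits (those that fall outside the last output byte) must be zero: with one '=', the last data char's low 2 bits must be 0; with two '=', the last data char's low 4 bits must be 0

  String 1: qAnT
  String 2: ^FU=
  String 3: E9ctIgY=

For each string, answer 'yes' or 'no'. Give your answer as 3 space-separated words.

Answer: yes no yes

Derivation:
String 1: 'qAnT' → valid
String 2: '^FU=' → invalid (bad char(s): ['^'])
String 3: 'E9ctIgY=' → valid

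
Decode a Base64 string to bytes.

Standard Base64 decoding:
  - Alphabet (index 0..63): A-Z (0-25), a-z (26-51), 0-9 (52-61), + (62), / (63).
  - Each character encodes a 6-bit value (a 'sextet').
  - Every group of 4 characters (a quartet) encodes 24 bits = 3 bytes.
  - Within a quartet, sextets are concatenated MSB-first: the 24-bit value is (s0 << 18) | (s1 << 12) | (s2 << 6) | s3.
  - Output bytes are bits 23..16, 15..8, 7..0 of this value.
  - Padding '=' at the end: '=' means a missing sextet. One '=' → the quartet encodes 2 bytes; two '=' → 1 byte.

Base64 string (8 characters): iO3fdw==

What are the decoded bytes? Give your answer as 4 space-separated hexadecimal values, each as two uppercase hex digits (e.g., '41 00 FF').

Answer: 88 ED DF 77

Derivation:
After char 0 ('i'=34): chars_in_quartet=1 acc=0x22 bytes_emitted=0
After char 1 ('O'=14): chars_in_quartet=2 acc=0x88E bytes_emitted=0
After char 2 ('3'=55): chars_in_quartet=3 acc=0x223B7 bytes_emitted=0
After char 3 ('f'=31): chars_in_quartet=4 acc=0x88EDDF -> emit 88 ED DF, reset; bytes_emitted=3
After char 4 ('d'=29): chars_in_quartet=1 acc=0x1D bytes_emitted=3
After char 5 ('w'=48): chars_in_quartet=2 acc=0x770 bytes_emitted=3
Padding '==': partial quartet acc=0x770 -> emit 77; bytes_emitted=4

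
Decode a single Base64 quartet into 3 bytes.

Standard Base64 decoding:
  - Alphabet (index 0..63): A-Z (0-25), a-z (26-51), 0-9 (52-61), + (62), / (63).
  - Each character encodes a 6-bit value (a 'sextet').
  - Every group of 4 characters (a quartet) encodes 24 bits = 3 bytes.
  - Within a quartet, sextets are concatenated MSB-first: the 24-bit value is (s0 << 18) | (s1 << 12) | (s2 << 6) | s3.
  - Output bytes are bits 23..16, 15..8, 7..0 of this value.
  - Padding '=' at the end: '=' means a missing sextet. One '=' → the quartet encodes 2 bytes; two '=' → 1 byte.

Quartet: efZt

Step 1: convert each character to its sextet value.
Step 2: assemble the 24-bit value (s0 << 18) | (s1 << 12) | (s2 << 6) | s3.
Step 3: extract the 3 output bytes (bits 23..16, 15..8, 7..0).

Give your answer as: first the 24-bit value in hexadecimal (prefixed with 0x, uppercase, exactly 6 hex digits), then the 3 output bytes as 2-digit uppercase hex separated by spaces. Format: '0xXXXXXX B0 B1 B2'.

Answer: 0x79F66D 79 F6 6D

Derivation:
Sextets: e=30, f=31, Z=25, t=45
24-bit: (30<<18) | (31<<12) | (25<<6) | 45
      = 0x780000 | 0x01F000 | 0x000640 | 0x00002D
      = 0x79F66D
Bytes: (v>>16)&0xFF=79, (v>>8)&0xFF=F6, v&0xFF=6D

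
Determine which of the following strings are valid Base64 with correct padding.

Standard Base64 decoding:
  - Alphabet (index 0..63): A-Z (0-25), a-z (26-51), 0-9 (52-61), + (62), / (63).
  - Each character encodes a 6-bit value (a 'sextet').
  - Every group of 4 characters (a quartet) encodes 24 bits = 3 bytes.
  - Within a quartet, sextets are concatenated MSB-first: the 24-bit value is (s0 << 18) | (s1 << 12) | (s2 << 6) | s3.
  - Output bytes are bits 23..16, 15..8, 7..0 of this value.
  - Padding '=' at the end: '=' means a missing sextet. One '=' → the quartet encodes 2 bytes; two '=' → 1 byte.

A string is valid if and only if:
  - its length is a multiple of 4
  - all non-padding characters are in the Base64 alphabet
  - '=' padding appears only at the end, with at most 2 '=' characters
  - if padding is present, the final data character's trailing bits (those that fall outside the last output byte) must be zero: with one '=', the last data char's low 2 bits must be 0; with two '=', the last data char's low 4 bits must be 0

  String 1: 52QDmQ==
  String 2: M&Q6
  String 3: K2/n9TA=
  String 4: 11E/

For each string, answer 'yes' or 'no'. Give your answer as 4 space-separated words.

String 1: '52QDmQ==' → valid
String 2: 'M&Q6' → invalid (bad char(s): ['&'])
String 3: 'K2/n9TA=' → valid
String 4: '11E/' → valid

Answer: yes no yes yes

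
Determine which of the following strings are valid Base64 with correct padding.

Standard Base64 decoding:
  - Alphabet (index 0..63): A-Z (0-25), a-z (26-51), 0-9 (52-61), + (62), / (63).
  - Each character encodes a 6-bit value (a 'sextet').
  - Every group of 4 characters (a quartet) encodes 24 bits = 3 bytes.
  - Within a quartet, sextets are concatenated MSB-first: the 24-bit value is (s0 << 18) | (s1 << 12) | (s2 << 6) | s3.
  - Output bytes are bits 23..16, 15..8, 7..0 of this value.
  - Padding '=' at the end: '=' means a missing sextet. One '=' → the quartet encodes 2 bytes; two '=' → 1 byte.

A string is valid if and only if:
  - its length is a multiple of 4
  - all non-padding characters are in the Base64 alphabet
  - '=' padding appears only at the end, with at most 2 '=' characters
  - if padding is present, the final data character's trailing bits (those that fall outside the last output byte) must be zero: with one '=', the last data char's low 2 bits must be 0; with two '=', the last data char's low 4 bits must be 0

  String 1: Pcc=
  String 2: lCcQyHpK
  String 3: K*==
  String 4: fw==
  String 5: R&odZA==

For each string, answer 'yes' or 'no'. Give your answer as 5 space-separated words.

String 1: 'Pcc=' → valid
String 2: 'lCcQyHpK' → valid
String 3: 'K*==' → invalid (bad char(s): ['*'])
String 4: 'fw==' → valid
String 5: 'R&odZA==' → invalid (bad char(s): ['&'])

Answer: yes yes no yes no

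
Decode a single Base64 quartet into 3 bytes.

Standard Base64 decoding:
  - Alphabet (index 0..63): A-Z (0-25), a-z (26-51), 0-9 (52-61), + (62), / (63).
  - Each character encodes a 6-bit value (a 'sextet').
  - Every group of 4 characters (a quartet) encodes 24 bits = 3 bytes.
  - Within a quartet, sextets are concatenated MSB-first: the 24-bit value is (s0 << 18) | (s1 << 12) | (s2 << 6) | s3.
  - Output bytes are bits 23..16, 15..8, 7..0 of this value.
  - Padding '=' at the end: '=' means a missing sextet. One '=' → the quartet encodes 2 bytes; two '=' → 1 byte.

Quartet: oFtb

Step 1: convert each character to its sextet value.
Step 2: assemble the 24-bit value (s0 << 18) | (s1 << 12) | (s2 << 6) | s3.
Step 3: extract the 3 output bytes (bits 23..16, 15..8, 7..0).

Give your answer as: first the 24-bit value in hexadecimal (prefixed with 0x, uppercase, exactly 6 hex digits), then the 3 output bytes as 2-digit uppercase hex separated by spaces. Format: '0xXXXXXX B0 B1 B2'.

Answer: 0xA05B5B A0 5B 5B

Derivation:
Sextets: o=40, F=5, t=45, b=27
24-bit: (40<<18) | (5<<12) | (45<<6) | 27
      = 0xA00000 | 0x005000 | 0x000B40 | 0x00001B
      = 0xA05B5B
Bytes: (v>>16)&0xFF=A0, (v>>8)&0xFF=5B, v&0xFF=5B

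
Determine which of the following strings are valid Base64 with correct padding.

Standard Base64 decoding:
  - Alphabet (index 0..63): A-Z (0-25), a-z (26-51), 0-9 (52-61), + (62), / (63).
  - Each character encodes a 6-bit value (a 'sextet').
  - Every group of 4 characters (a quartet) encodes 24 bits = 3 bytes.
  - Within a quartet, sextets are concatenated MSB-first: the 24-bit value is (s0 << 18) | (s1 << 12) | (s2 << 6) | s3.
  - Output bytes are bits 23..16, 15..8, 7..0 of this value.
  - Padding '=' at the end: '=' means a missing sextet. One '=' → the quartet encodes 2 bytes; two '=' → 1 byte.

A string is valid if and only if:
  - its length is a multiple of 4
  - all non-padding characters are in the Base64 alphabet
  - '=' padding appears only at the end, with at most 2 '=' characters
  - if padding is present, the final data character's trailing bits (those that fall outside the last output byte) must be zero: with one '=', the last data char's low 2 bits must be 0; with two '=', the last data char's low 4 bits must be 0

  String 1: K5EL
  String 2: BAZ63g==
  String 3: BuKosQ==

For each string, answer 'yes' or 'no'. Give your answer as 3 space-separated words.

String 1: 'K5EL' → valid
String 2: 'BAZ63g==' → valid
String 3: 'BuKosQ==' → valid

Answer: yes yes yes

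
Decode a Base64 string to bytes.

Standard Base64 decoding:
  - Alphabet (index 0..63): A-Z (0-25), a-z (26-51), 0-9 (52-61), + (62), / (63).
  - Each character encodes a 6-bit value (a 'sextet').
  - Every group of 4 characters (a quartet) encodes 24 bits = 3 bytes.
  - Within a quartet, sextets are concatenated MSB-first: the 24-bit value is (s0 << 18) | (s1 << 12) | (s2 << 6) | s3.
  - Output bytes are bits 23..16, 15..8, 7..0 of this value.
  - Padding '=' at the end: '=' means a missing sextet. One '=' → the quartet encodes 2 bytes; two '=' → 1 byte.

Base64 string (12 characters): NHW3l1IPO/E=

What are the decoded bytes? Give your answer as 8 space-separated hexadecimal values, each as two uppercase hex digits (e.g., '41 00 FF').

After char 0 ('N'=13): chars_in_quartet=1 acc=0xD bytes_emitted=0
After char 1 ('H'=7): chars_in_quartet=2 acc=0x347 bytes_emitted=0
After char 2 ('W'=22): chars_in_quartet=3 acc=0xD1D6 bytes_emitted=0
After char 3 ('3'=55): chars_in_quartet=4 acc=0x3475B7 -> emit 34 75 B7, reset; bytes_emitted=3
After char 4 ('l'=37): chars_in_quartet=1 acc=0x25 bytes_emitted=3
After char 5 ('1'=53): chars_in_quartet=2 acc=0x975 bytes_emitted=3
After char 6 ('I'=8): chars_in_quartet=3 acc=0x25D48 bytes_emitted=3
After char 7 ('P'=15): chars_in_quartet=4 acc=0x97520F -> emit 97 52 0F, reset; bytes_emitted=6
After char 8 ('O'=14): chars_in_quartet=1 acc=0xE bytes_emitted=6
After char 9 ('/'=63): chars_in_quartet=2 acc=0x3BF bytes_emitted=6
After char 10 ('E'=4): chars_in_quartet=3 acc=0xEFC4 bytes_emitted=6
Padding '=': partial quartet acc=0xEFC4 -> emit 3B F1; bytes_emitted=8

Answer: 34 75 B7 97 52 0F 3B F1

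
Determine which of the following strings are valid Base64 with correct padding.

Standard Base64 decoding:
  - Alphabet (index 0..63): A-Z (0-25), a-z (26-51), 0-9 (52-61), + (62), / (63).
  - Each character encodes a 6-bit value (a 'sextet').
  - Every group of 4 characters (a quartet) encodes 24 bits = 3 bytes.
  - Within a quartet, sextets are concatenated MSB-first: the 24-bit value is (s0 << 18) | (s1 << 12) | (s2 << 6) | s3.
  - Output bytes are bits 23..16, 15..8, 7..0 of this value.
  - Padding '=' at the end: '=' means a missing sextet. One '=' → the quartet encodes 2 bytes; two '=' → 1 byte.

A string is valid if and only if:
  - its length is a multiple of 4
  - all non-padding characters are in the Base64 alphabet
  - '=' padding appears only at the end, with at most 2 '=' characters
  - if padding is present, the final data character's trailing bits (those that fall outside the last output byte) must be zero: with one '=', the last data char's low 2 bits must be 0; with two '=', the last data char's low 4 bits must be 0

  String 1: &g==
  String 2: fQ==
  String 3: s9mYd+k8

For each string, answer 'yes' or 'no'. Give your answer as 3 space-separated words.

String 1: '&g==' → invalid (bad char(s): ['&'])
String 2: 'fQ==' → valid
String 3: 's9mYd+k8' → valid

Answer: no yes yes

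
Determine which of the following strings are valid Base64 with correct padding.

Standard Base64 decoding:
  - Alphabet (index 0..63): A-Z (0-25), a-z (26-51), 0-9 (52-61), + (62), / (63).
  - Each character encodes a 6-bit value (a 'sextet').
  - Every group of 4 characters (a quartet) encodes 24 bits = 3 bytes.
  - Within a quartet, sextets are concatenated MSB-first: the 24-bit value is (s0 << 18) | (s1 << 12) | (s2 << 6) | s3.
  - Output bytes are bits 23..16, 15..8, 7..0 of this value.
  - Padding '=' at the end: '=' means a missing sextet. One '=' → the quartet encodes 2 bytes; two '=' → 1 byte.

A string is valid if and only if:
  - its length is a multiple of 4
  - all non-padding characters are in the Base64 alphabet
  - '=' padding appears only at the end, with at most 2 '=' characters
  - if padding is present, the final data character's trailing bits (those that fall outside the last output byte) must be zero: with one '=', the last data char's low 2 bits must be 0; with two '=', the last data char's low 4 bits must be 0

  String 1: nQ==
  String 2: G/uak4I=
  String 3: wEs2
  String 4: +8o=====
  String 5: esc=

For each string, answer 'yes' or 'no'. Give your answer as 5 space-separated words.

String 1: 'nQ==' → valid
String 2: 'G/uak4I=' → valid
String 3: 'wEs2' → valid
String 4: '+8o=====' → invalid (5 pad chars (max 2))
String 5: 'esc=' → valid

Answer: yes yes yes no yes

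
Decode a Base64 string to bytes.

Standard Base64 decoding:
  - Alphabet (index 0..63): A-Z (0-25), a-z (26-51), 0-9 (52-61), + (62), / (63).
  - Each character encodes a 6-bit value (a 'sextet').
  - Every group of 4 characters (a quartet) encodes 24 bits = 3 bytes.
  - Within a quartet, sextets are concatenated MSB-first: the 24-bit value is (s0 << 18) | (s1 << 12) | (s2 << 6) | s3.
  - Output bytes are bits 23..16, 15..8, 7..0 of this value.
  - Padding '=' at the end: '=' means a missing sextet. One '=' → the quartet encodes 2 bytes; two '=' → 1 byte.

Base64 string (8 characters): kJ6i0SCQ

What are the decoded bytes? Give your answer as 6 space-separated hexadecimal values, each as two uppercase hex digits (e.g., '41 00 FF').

Answer: 90 9E A2 D1 20 90

Derivation:
After char 0 ('k'=36): chars_in_quartet=1 acc=0x24 bytes_emitted=0
After char 1 ('J'=9): chars_in_quartet=2 acc=0x909 bytes_emitted=0
After char 2 ('6'=58): chars_in_quartet=3 acc=0x2427A bytes_emitted=0
After char 3 ('i'=34): chars_in_quartet=4 acc=0x909EA2 -> emit 90 9E A2, reset; bytes_emitted=3
After char 4 ('0'=52): chars_in_quartet=1 acc=0x34 bytes_emitted=3
After char 5 ('S'=18): chars_in_quartet=2 acc=0xD12 bytes_emitted=3
After char 6 ('C'=2): chars_in_quartet=3 acc=0x34482 bytes_emitted=3
After char 7 ('Q'=16): chars_in_quartet=4 acc=0xD12090 -> emit D1 20 90, reset; bytes_emitted=6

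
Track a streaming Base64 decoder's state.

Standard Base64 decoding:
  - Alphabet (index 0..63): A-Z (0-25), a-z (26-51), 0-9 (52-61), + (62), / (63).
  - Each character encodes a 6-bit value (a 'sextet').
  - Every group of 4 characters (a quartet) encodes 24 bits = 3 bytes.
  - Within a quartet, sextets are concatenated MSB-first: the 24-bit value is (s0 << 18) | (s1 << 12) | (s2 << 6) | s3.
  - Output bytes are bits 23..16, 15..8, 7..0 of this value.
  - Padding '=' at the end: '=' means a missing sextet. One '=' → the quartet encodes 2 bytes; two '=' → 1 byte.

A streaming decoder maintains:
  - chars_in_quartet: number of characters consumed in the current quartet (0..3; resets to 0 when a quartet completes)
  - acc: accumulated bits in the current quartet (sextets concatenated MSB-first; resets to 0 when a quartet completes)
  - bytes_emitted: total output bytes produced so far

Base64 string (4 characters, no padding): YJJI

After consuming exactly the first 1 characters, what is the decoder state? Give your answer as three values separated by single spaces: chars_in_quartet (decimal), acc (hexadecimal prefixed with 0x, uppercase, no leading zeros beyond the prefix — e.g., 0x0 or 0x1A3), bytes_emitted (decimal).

Answer: 1 0x18 0

Derivation:
After char 0 ('Y'=24): chars_in_quartet=1 acc=0x18 bytes_emitted=0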